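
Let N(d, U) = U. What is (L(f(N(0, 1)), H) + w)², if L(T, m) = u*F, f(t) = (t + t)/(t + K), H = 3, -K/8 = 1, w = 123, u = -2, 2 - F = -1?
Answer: 13689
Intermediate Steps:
F = 3 (F = 2 - 1*(-1) = 2 + 1 = 3)
K = -8 (K = -8*1 = -8)
f(t) = 2*t/(-8 + t) (f(t) = (t + t)/(t - 8) = (2*t)/(-8 + t) = 2*t/(-8 + t))
L(T, m) = -6 (L(T, m) = -2*3 = -6)
(L(f(N(0, 1)), H) + w)² = (-6 + 123)² = 117² = 13689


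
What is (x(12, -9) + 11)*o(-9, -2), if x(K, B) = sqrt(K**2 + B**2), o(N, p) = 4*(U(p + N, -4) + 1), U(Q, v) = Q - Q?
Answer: 104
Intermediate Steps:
U(Q, v) = 0
o(N, p) = 4 (o(N, p) = 4*(0 + 1) = 4*1 = 4)
x(K, B) = sqrt(B**2 + K**2)
(x(12, -9) + 11)*o(-9, -2) = (sqrt((-9)**2 + 12**2) + 11)*4 = (sqrt(81 + 144) + 11)*4 = (sqrt(225) + 11)*4 = (15 + 11)*4 = 26*4 = 104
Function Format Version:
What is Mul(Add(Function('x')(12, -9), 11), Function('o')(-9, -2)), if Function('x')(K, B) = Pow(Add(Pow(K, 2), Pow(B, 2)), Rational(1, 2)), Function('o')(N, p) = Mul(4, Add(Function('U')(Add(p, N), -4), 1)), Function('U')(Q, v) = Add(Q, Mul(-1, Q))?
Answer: 104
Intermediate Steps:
Function('U')(Q, v) = 0
Function('o')(N, p) = 4 (Function('o')(N, p) = Mul(4, Add(0, 1)) = Mul(4, 1) = 4)
Function('x')(K, B) = Pow(Add(Pow(B, 2), Pow(K, 2)), Rational(1, 2))
Mul(Add(Function('x')(12, -9), 11), Function('o')(-9, -2)) = Mul(Add(Pow(Add(Pow(-9, 2), Pow(12, 2)), Rational(1, 2)), 11), 4) = Mul(Add(Pow(Add(81, 144), Rational(1, 2)), 11), 4) = Mul(Add(Pow(225, Rational(1, 2)), 11), 4) = Mul(Add(15, 11), 4) = Mul(26, 4) = 104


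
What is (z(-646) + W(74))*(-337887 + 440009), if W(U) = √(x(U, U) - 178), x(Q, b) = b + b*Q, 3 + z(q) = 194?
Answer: 19505302 + 204244*√1343 ≈ 2.6990e+7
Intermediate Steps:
z(q) = 191 (z(q) = -3 + 194 = 191)
x(Q, b) = b + Q*b
W(U) = √(-178 + U*(1 + U)) (W(U) = √(U*(1 + U) - 178) = √(-178 + U*(1 + U)))
(z(-646) + W(74))*(-337887 + 440009) = (191 + √(-178 + 74*(1 + 74)))*(-337887 + 440009) = (191 + √(-178 + 74*75))*102122 = (191 + √(-178 + 5550))*102122 = (191 + √5372)*102122 = (191 + 2*√1343)*102122 = 19505302 + 204244*√1343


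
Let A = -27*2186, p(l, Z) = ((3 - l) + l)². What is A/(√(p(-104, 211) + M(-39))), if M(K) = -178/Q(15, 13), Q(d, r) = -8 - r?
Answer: -59022*√7707/367 ≈ -14119.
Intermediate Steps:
p(l, Z) = 9 (p(l, Z) = 3² = 9)
M(K) = 178/21 (M(K) = -178/(-8 - 1*13) = -178/(-8 - 13) = -178/(-21) = -178*(-1/21) = 178/21)
A = -59022
A/(√(p(-104, 211) + M(-39))) = -59022/√(9 + 178/21) = -59022*√7707/367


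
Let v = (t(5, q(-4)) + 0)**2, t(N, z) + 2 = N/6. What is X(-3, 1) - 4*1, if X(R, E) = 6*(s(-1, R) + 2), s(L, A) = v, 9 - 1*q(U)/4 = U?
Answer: 97/6 ≈ 16.167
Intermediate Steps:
q(U) = 36 - 4*U
t(N, z) = -2 + N/6
v = 49/36 (v = ((-2 + (1/6)*5) + 0)**2 = ((-2 + 5/6) + 0)**2 = (-7/6 + 0)**2 = (-7/6)**2 = 49/36 ≈ 1.3611)
s(L, A) = 49/36
X(R, E) = 121/6 (X(R, E) = 6*(49/36 + 2) = 6*(121/36) = 121/6)
X(-3, 1) - 4*1 = 121/6 - 4*1 = 121/6 - 4 = 97/6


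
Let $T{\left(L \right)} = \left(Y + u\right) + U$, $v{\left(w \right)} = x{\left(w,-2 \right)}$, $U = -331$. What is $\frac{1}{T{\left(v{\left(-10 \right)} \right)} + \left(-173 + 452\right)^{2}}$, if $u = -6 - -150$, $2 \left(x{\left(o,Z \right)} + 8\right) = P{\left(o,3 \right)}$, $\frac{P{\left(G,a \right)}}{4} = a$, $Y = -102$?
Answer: $\frac{1}{77552} \approx 1.2895 \cdot 10^{-5}$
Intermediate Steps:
$P{\left(G,a \right)} = 4 a$
$x{\left(o,Z \right)} = -2$ ($x{\left(o,Z \right)} = -8 + \frac{4 \cdot 3}{2} = -8 + \frac{1}{2} \cdot 12 = -8 + 6 = -2$)
$v{\left(w \right)} = -2$
$u = 144$ ($u = -6 + 150 = 144$)
$T{\left(L \right)} = -289$ ($T{\left(L \right)} = \left(-102 + 144\right) - 331 = 42 - 331 = -289$)
$\frac{1}{T{\left(v{\left(-10 \right)} \right)} + \left(-173 + 452\right)^{2}} = \frac{1}{-289 + \left(-173 + 452\right)^{2}} = \frac{1}{-289 + 279^{2}} = \frac{1}{-289 + 77841} = \frac{1}{77552}$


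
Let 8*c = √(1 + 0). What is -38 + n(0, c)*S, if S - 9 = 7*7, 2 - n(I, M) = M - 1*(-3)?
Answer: -413/4 ≈ -103.25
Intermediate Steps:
c = ⅛ (c = √(1 + 0)/8 = √1/8 = (⅛)*1 = ⅛ ≈ 0.12500)
n(I, M) = -1 - M (n(I, M) = 2 - (M - 1*(-3)) = 2 - (M + 3) = 2 - (3 + M) = 2 + (-3 - M) = -1 - M)
S = 58 (S = 9 + 7*7 = 9 + 49 = 58)
-38 + n(0, c)*S = -38 + (-1 - 1*⅛)*58 = -38 + (-1 - ⅛)*58 = -38 - 9/8*58 = -38 - 261/4 = -413/4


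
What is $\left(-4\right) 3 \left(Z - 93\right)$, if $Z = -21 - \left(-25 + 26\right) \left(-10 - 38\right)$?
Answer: $792$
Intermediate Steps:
$Z = 27$ ($Z = -21 - 1 \left(-48\right) = -21 - -48 = -21 + 48 = 27$)
$\left(-4\right) 3 \left(Z - 93\right) = \left(-4\right) 3 \left(27 - 93\right) = \left(-12\right) \left(-66\right) = 792$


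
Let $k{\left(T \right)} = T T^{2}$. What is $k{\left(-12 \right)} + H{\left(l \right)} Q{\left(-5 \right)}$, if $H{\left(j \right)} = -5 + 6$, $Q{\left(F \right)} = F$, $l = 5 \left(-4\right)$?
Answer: $-1733$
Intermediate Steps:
$l = -20$
$k{\left(T \right)} = T^{3}$
$H{\left(j \right)} = 1$
$k{\left(-12 \right)} + H{\left(l \right)} Q{\left(-5 \right)} = \left(-12\right)^{3} + 1 \left(-5\right) = -1728 - 5 = -1733$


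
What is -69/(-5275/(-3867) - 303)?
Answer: 266823/1166426 ≈ 0.22875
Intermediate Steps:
-69/(-5275/(-3867) - 303) = -69/(-5275*(-1/3867) - 303) = -69/(5275/3867 - 303) = -69/(-1166426/3867) = -3867/1166426*(-69) = 266823/1166426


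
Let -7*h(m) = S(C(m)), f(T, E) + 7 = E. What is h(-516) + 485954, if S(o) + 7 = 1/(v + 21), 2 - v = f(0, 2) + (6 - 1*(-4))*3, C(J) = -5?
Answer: 6803371/14 ≈ 4.8596e+5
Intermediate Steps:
f(T, E) = -7 + E
v = -23 (v = 2 - ((-7 + 2) + (6 - 1*(-4))*3) = 2 - (-5 + (6 + 4)*3) = 2 - (-5 + 10*3) = 2 - (-5 + 30) = 2 - 1*25 = 2 - 25 = -23)
S(o) = -15/2 (S(o) = -7 + 1/(-23 + 21) = -7 + 1/(-2) = -7 - ½ = -15/2)
h(m) = 15/14 (h(m) = -⅐*(-15/2) = 15/14)
h(-516) + 485954 = 15/14 + 485954 = 6803371/14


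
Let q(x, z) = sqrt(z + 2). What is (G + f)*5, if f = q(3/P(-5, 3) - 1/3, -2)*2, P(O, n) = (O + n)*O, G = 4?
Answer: 20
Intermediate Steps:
P(O, n) = O*(O + n)
q(x, z) = sqrt(2 + z)
f = 0 (f = sqrt(2 - 2)*2 = sqrt(0)*2 = 0*2 = 0)
(G + f)*5 = (4 + 0)*5 = 4*5 = 20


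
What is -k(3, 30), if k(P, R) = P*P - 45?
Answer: 36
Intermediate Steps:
k(P, R) = -45 + P**2 (k(P, R) = P**2 - 45 = -45 + P**2)
-k(3, 30) = -(-45 + 3**2) = -(-45 + 9) = -1*(-36) = 36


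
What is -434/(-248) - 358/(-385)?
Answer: 4127/1540 ≈ 2.6799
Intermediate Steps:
-434/(-248) - 358/(-385) = -434*(-1/248) - 358*(-1/385) = 7/4 + 358/385 = 4127/1540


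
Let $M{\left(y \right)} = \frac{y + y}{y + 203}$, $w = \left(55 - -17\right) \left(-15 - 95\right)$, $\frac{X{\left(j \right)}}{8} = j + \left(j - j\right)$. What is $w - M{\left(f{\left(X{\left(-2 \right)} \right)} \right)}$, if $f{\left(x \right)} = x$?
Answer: $- \frac{1481008}{187} \approx -7919.8$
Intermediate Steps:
$X{\left(j \right)} = 8 j$ ($X{\left(j \right)} = 8 \left(j + \left(j - j\right)\right) = 8 \left(j + 0\right) = 8 j$)
$w = -7920$ ($w = \left(55 + 17\right) \left(-110\right) = 72 \left(-110\right) = -7920$)
$M{\left(y \right)} = \frac{2 y}{203 + y}$
$w - M{\left(f{\left(X{\left(-2 \right)} \right)} \right)} = -7920 - \frac{2 \cdot 8 \left(-2\right)}{203 + 8 \left(-2\right)} = -7920 - 2 \left(-16\right) \frac{1}{203 - 16} = -7920 - 2 \left(-16\right) \frac{1}{187} = -7920 - - \frac{32}{187} = -7920 + \frac{32}{187} = - \frac{1481008}{187}$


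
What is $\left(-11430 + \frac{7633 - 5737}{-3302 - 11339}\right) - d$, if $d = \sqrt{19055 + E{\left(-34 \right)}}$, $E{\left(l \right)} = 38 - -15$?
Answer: $- \frac{167348526}{14641} - 2 \sqrt{4777} \approx -11568.0$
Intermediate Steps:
$E{\left(l \right)} = 53$ ($E{\left(l \right)} = 38 + 15 = 53$)
$d = 2 \sqrt{4777}$ ($d = \sqrt{19055 + 53} = \sqrt{19108} = 2 \sqrt{4777} \approx 138.23$)
$\left(-11430 + \frac{7633 - 5737}{-3302 - 11339}\right) - d = \left(-11430 + \frac{7633 - 5737}{-3302 - 11339}\right) - 2 \sqrt{4777} = \left(-11430 + \frac{1896}{-14641}\right) - 2 \sqrt{4777} = \left(-11430 + 1896 \left(- \frac{1}{14641}\right)\right) - 2 \sqrt{4777} = \left(-11430 - \frac{1896}{14641}\right) - 2 \sqrt{4777} = - \frac{167348526}{14641} - 2 \sqrt{4777}$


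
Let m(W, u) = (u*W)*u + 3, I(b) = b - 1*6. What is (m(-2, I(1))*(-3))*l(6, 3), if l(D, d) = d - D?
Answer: -423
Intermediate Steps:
I(b) = -6 + b (I(b) = b - 6 = -6 + b)
m(W, u) = 3 + W*u**2 (m(W, u) = (W*u)*u + 3 = W*u**2 + 3 = 3 + W*u**2)
(m(-2, I(1))*(-3))*l(6, 3) = ((3 - 2*(-6 + 1)**2)*(-3))*(3 - 1*6) = ((3 - 2*(-5)**2)*(-3))*(3 - 6) = ((3 - 2*25)*(-3))*(-3) = ((3 - 50)*(-3))*(-3) = -47*(-3)*(-3) = 141*(-3) = -423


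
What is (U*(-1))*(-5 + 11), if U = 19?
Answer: -114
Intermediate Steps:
(U*(-1))*(-5 + 11) = (19*(-1))*(-5 + 11) = -19*6 = -114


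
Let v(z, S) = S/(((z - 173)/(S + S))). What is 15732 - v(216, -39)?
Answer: 673434/43 ≈ 15661.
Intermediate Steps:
v(z, S) = 2*S²/(-173 + z) (v(z, S) = S/(((-173 + z)/((2*S)))) = S/(((-173 + z)*(1/(2*S)))) = S/(((-173 + z)/(2*S))) = S*(2*S/(-173 + z)) = 2*S²/(-173 + z))
15732 - v(216, -39) = 15732 - 2*(-39)²/(-173 + 216) = 15732 - 2*1521/43 = 15732 - 1*3042/43 = 15732 - 3042/43 = 673434/43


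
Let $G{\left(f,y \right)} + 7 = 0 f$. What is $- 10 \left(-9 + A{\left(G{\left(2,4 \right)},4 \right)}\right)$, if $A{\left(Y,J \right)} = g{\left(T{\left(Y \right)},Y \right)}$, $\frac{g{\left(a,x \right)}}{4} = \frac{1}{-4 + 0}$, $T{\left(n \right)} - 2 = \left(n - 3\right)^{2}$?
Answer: $100$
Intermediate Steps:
$T{\left(n \right)} = 2 + \left(-3 + n\right)^{2}$ ($T{\left(n \right)} = 2 + \left(n - 3\right)^{2} = 2 + \left(-3 + n\right)^{2}$)
$g{\left(a,x \right)} = -1$ ($g{\left(a,x \right)} = \frac{4}{-4 + 0} = \frac{4}{-4} = 4 \left(- \frac{1}{4}\right) = -1$)
$G{\left(f,y \right)} = -7$ ($G{\left(f,y \right)} = -7 + 0 f = -7 + 0 = -7$)
$A{\left(Y,J \right)} = -1$
$- 10 \left(-9 + A{\left(G{\left(2,4 \right)},4 \right)}\right) = - 10 \left(-9 - 1\right) = \left(-10\right) \left(-10\right) = 100$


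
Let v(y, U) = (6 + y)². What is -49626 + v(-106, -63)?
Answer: -39626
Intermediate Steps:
-49626 + v(-106, -63) = -49626 + (6 - 106)² = -49626 + (-100)² = -49626 + 10000 = -39626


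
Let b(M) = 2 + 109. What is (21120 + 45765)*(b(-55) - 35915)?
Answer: -2394750540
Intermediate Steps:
b(M) = 111
(21120 + 45765)*(b(-55) - 35915) = (21120 + 45765)*(111 - 35915) = 66885*(-35804) = -2394750540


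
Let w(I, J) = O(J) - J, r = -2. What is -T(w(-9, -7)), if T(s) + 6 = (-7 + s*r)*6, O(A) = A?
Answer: 48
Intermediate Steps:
w(I, J) = 0 (w(I, J) = J - J = 0)
T(s) = -48 - 12*s (T(s) = -6 + (-7 + s*(-2))*6 = -6 + (-7 - 2*s)*6 = -6 + (-42 - 12*s) = -48 - 12*s)
-T(w(-9, -7)) = -(-48 - 12*0) = -(-48 + 0) = -1*(-48) = 48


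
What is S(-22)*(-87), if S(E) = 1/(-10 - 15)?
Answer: 87/25 ≈ 3.4800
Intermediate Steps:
S(E) = -1/25 (S(E) = 1/(-25) = -1/25)
S(-22)*(-87) = -1/25*(-87) = 87/25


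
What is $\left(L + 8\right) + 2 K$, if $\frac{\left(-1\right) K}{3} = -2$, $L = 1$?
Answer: $21$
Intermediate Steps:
$K = 6$ ($K = \left(-3\right) \left(-2\right) = 6$)
$\left(L + 8\right) + 2 K = \left(1 + 8\right) + 2 \cdot 6 = 9 + 12 = 21$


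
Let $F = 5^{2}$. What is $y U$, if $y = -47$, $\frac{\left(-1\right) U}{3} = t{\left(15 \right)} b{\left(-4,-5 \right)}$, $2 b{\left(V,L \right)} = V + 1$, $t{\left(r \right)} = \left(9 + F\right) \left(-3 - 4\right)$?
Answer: $50337$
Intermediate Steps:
$F = 25$
$t{\left(r \right)} = -238$ ($t{\left(r \right)} = \left(9 + 25\right) \left(-3 - 4\right) = 34 \left(-7\right) = -238$)
$b{\left(V,L \right)} = \frac{1}{2} + \frac{V}{2}$ ($b{\left(V,L \right)} = \frac{V + 1}{2} = \frac{1 + V}{2} = \frac{1}{2} + \frac{V}{2}$)
$U = -1071$ ($U = - 3 \left(- 238 \left(\frac{1}{2} + \frac{1}{2} \left(-4\right)\right)\right) = - 3 \left(- 238 \left(\frac{1}{2} - 2\right)\right) = - 3 \left(\left(-238\right) \left(- \frac{3}{2}\right)\right) = \left(-3\right) 357 = -1071$)
$y U = \left(-47\right) \left(-1071\right) = 50337$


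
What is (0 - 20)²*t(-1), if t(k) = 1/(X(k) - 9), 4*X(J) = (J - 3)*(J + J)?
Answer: -400/7 ≈ -57.143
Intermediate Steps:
X(J) = J*(-3 + J)/2 (X(J) = ((J - 3)*(J + J))/4 = ((-3 + J)*(2*J))/4 = (2*J*(-3 + J))/4 = J*(-3 + J)/2)
t(k) = 1/(-9 + k*(-3 + k)/2) (t(k) = 1/(k*(-3 + k)/2 - 9) = 1/(-9 + k*(-3 + k)/2))
(0 - 20)²*t(-1) = (0 - 20)²*(2/(-18 - (-3 - 1))) = (-20)²*(2/(-18 - 1*(-4))) = 400*(2/(-18 + 4)) = 400*(2/(-14)) = 400*(2*(-1/14)) = 400*(-⅐) = -400/7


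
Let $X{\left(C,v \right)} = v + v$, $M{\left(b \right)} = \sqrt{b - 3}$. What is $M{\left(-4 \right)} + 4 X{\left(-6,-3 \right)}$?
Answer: $-24 + i \sqrt{7} \approx -24.0 + 2.6458 i$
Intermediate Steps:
$M{\left(b \right)} = \sqrt{-3 + b}$
$X{\left(C,v \right)} = 2 v$
$M{\left(-4 \right)} + 4 X{\left(-6,-3 \right)} = \sqrt{-3 - 4} + 4 \cdot 2 \left(-3\right) = \sqrt{-7} + 4 \left(-6\right) = i \sqrt{7} - 24 = -24 + i \sqrt{7}$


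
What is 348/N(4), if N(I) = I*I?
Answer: 87/4 ≈ 21.750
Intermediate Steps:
N(I) = I²
348/N(4) = 348/(4²) = 348/16 = 348*(1/16) = 87/4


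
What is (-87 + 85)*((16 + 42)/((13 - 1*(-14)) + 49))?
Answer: -29/19 ≈ -1.5263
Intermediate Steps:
(-87 + 85)*((16 + 42)/((13 - 1*(-14)) + 49)) = -116/((13 + 14) + 49) = -116/(27 + 49) = -116/76 = -2*29/38 = -29/19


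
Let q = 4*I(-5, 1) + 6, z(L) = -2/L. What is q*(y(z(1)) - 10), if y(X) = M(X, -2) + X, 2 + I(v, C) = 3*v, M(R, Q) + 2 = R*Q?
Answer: 620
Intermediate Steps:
M(R, Q) = -2 + Q*R (M(R, Q) = -2 + R*Q = -2 + Q*R)
I(v, C) = -2 + 3*v
y(X) = -2 - X (y(X) = (-2 - 2*X) + X = -2 - X)
q = -62 (q = 4*(-2 + 3*(-5)) + 6 = 4*(-2 - 15) + 6 = 4*(-17) + 6 = -68 + 6 = -62)
q*(y(z(1)) - 10) = -62*((-2 - (-2)/1) - 10) = -62*((-2 - (-2)) - 10) = -62*((-2 - 1*(-2)) - 10) = -62*((-2 + 2) - 10) = -62*(0 - 10) = -62*(-10) = 620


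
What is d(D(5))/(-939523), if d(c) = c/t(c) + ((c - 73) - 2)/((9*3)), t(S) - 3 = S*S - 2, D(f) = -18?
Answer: 10237/2748104775 ≈ 3.7251e-6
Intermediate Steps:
t(S) = 1 + S**2 (t(S) = 3 + (S*S - 2) = 3 + (S**2 - 2) = 3 + (-2 + S**2) = 1 + S**2)
d(c) = -25/9 + c/27 + c/(1 + c**2) (d(c) = c/(1 + c**2) + ((c - 73) - 2)/((9*3)) = c/(1 + c**2) + ((-73 + c) - 2)/27 = c/(1 + c**2) + (-75 + c)*(1/27) = c/(1 + c**2) + (-25/9 + c/27) = -25/9 + c/27 + c/(1 + c**2))
d(D(5))/(-939523) = ((-18 + (1 + (-18)**2)*(-75 - 18)/27)/(1 + (-18)**2))/(-939523) = ((-18 + (1/27)*(1 + 324)*(-93))/(1 + 324))*(-1/939523) = ((-18 + (1/27)*325*(-93))/325)*(-1/939523) = ((-18 - 10075/9)/325)*(-1/939523) = ((1/325)*(-10237/9))*(-1/939523) = -10237/2925*(-1/939523) = 10237/2748104775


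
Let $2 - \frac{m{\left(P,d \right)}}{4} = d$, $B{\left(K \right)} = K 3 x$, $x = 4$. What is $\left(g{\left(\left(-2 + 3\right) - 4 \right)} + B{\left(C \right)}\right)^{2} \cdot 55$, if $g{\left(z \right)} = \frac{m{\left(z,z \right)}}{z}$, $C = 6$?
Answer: $\frac{2112880}{9} \approx 2.3476 \cdot 10^{5}$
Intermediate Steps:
$B{\left(K \right)} = 12 K$ ($B{\left(K \right)} = K 3 \cdot 4 = 3 K 4 = 12 K$)
$m{\left(P,d \right)} = 8 - 4 d$
$g{\left(z \right)} = \frac{8 - 4 z}{z}$
$\left(g{\left(\left(-2 + 3\right) - 4 \right)} + B{\left(C \right)}\right)^{2} \cdot 55 = \left(\left(-4 + \frac{8}{\left(-2 + 3\right) - 4}\right) + 12 \cdot 6\right)^{2} \cdot 55 = \left(\left(-4 + \frac{8}{1 - 4}\right) + 72\right)^{2} \cdot 55 = \left(\left(-4 + \frac{8}{-3}\right) + 72\right)^{2} \cdot 55 = \left(\left(-4 + 8 \left(- \frac{1}{3}\right)\right) + 72\right)^{2} \cdot 55 = \left(\left(-4 - \frac{8}{3}\right) + 72\right)^{2} \cdot 55 = \left(- \frac{20}{3} + 72\right)^{2} \cdot 55 = \left(\frac{196}{3}\right)^{2} \cdot 55 = \frac{38416}{9} \cdot 55 = \frac{2112880}{9}$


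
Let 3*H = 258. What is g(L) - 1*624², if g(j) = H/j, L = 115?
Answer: -44778154/115 ≈ -3.8938e+5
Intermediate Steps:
H = 86 (H = (⅓)*258 = 86)
g(j) = 86/j
g(L) - 1*624² = 86/115 - 1*624² = 86*(1/115) - 1*389376 = 86/115 - 389376 = -44778154/115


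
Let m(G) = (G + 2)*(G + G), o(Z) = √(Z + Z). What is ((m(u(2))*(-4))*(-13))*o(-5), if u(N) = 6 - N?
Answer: 2496*I*√10 ≈ 7893.0*I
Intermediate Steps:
o(Z) = √2*√Z (o(Z) = √(2*Z) = √2*√Z)
m(G) = 2*G*(2 + G) (m(G) = (2 + G)*(2*G) = 2*G*(2 + G))
((m(u(2))*(-4))*(-13))*o(-5) = (((2*(6 - 1*2)*(2 + (6 - 1*2)))*(-4))*(-13))*(√2*√(-5)) = (((2*(6 - 2)*(2 + (6 - 2)))*(-4))*(-13))*(√2*(I*√5)) = (((2*4*(2 + 4))*(-4))*(-13))*(I*√10) = (((2*4*6)*(-4))*(-13))*(I*√10) = ((48*(-4))*(-13))*(I*√10) = (-192*(-13))*(I*√10) = 2496*(I*√10) = 2496*I*√10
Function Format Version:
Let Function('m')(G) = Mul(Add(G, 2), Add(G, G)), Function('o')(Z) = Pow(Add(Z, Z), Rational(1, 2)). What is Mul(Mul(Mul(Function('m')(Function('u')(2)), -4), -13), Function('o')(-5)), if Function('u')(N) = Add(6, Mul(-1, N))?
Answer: Mul(2496, I, Pow(10, Rational(1, 2))) ≈ Mul(7893.0, I)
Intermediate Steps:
Function('o')(Z) = Mul(Pow(2, Rational(1, 2)), Pow(Z, Rational(1, 2))) (Function('o')(Z) = Pow(Mul(2, Z), Rational(1, 2)) = Mul(Pow(2, Rational(1, 2)), Pow(Z, Rational(1, 2))))
Function('m')(G) = Mul(2, G, Add(2, G)) (Function('m')(G) = Mul(Add(2, G), Mul(2, G)) = Mul(2, G, Add(2, G)))
Mul(Mul(Mul(Function('m')(Function('u')(2)), -4), -13), Function('o')(-5)) = Mul(Mul(Mul(Mul(2, Add(6, Mul(-1, 2)), Add(2, Add(6, Mul(-1, 2)))), -4), -13), Mul(Pow(2, Rational(1, 2)), Pow(-5, Rational(1, 2)))) = Mul(Mul(Mul(Mul(2, Add(6, -2), Add(2, Add(6, -2))), -4), -13), Mul(Pow(2, Rational(1, 2)), Mul(I, Pow(5, Rational(1, 2))))) = Mul(Mul(Mul(Mul(2, 4, Add(2, 4)), -4), -13), Mul(I, Pow(10, Rational(1, 2)))) = Mul(Mul(Mul(Mul(2, 4, 6), -4), -13), Mul(I, Pow(10, Rational(1, 2)))) = Mul(Mul(Mul(48, -4), -13), Mul(I, Pow(10, Rational(1, 2)))) = Mul(Mul(-192, -13), Mul(I, Pow(10, Rational(1, 2)))) = Mul(2496, Mul(I, Pow(10, Rational(1, 2)))) = Mul(2496, I, Pow(10, Rational(1, 2)))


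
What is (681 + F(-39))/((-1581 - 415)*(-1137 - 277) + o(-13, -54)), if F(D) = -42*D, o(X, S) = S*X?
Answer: 2319/2823046 ≈ 0.00082145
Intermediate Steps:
(681 + F(-39))/((-1581 - 415)*(-1137 - 277) + o(-13, -54)) = (681 - 42*(-39))/((-1581 - 415)*(-1137 - 277) - 54*(-13)) = (681 + 1638)/(-1996*(-1414) + 702) = 2319/(2822344 + 702) = 2319/2823046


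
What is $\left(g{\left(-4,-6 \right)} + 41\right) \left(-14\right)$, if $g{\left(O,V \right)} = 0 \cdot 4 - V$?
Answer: $-658$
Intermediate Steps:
$g{\left(O,V \right)} = - V$ ($g{\left(O,V \right)} = 0 - V = - V$)
$\left(g{\left(-4,-6 \right)} + 41\right) \left(-14\right) = \left(\left(-1\right) \left(-6\right) + 41\right) \left(-14\right) = \left(6 + 41\right) \left(-14\right) = 47 \left(-14\right) = -658$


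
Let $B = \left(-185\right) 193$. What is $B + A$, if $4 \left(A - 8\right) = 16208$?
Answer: $-31645$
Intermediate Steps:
$A = 4060$ ($A = 8 + \frac{1}{4} \cdot 16208 = 8 + 4052 = 4060$)
$B = -35705$
$B + A = -35705 + 4060 = -31645$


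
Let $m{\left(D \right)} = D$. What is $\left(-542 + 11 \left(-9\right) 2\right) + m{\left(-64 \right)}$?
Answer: $-804$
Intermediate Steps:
$\left(-542 + 11 \left(-9\right) 2\right) + m{\left(-64 \right)} = \left(-542 + 11 \left(-9\right) 2\right) - 64 = \left(-542 - 198\right) - 64 = -740 - 64 = -804$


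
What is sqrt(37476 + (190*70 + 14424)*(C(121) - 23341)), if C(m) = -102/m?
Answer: 8*I*sqrt(1223407894)/11 ≈ 25438.0*I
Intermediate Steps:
sqrt(37476 + (190*70 + 14424)*(C(121) - 23341)) = sqrt(37476 + (190*70 + 14424)*(-102/121 - 23341)) = sqrt(37476 + (13300 + 14424)*(-102*1/121 - 23341)) = sqrt(37476 + 27724*(-102/121 - 23341)) = sqrt(37476 + 27724*(-2824363/121)) = sqrt(37476 - 78302639812/121) = sqrt(-78298105216/121) = 8*I*sqrt(1223407894)/11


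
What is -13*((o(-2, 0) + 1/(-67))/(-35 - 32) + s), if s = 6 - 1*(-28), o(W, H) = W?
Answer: -1985893/4489 ≈ -442.39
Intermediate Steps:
s = 34 (s = 6 + 28 = 34)
-13*((o(-2, 0) + 1/(-67))/(-35 - 32) + s) = -13*((-2 + 1/(-67))/(-35 - 32) + 34) = -13*((-2 - 1/67)/(-67) + 34) = -13*(-135/67*(-1/67) + 34) = -13*(135/4489 + 34) = -13*152761/4489 = -1985893/4489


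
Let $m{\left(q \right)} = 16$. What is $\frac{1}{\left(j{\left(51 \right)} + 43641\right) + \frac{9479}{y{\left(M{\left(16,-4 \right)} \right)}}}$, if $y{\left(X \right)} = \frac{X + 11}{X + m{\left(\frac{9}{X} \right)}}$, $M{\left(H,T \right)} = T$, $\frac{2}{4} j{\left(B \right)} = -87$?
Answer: $\frac{7}{418017} \approx 1.6746 \cdot 10^{-5}$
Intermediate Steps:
$j{\left(B \right)} = -174$ ($j{\left(B \right)} = 2 \left(-87\right) = -174$)
$y{\left(X \right)} = \frac{11 + X}{16 + X}$ ($y{\left(X \right)} = \frac{X + 11}{X + 16} = \frac{11 + X}{16 + X}$)
$\frac{1}{\left(j{\left(51 \right)} + 43641\right) + \frac{9479}{y{\left(M{\left(16,-4 \right)} \right)}}} = \frac{1}{\left(-174 + 43641\right) + \frac{9479}{\frac{1}{16 - 4} \left(11 - 4\right)}} = \frac{1}{43467 + \frac{9479}{\frac{1}{12} \cdot 7}} = \frac{1}{43467 + \frac{9479}{\frac{7}{12}}} = \frac{1}{43467 + 9479 \cdot \frac{12}{7}} = \frac{1}{43467 + \frac{113748}{7}} = \frac{1}{\frac{418017}{7}} = \frac{7}{418017}$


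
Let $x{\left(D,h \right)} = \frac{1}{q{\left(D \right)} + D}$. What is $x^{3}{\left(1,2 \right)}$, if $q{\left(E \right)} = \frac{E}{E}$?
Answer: $\frac{1}{8} \approx 0.125$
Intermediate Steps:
$q{\left(E \right)} = 1$
$x{\left(D,h \right)} = \frac{1}{1 + D}$
$x^{3}{\left(1,2 \right)} = \left(\frac{1}{1 + 1}\right)^{3} = \left(\frac{1}{2}\right)^{3} = \frac{1}{8}$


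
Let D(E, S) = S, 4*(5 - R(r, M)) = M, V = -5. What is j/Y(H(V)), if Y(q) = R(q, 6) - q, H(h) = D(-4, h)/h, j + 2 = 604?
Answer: 1204/5 ≈ 240.80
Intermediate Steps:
j = 602 (j = -2 + 604 = 602)
R(r, M) = 5 - M/4
H(h) = 1 (H(h) = h/h = 1)
Y(q) = 7/2 - q (Y(q) = (5 - ¼*6) - q = (5 - 3/2) - q = 7/2 - q)
j/Y(H(V)) = 602/(7/2 - 1*1) = 602/(7/2 - 1) = 602/(5/2) = 602*(⅖) = 1204/5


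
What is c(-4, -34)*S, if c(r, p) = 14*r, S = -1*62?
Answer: 3472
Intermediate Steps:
S = -62
c(-4, -34)*S = (14*(-4))*(-62) = -56*(-62) = 3472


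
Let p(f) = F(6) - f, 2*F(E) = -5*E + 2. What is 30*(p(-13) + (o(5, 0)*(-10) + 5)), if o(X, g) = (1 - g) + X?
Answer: -1680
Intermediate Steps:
F(E) = 1 - 5*E/2 (F(E) = (-5*E + 2)/2 = (2 - 5*E)/2 = 1 - 5*E/2)
o(X, g) = 1 + X - g
p(f) = -14 - f (p(f) = (1 - 5/2*6) - f = (1 - 15) - f = -14 - f)
30*(p(-13) + (o(5, 0)*(-10) + 5)) = 30*((-14 - 1*(-13)) + ((1 + 5 - 1*0)*(-10) + 5)) = 30*((-14 + 13) + ((1 + 5 + 0)*(-10) + 5)) = 30*(-1 + (6*(-10) + 5)) = 30*(-1 + (-60 + 5)) = 30*(-1 - 55) = 30*(-56) = -1680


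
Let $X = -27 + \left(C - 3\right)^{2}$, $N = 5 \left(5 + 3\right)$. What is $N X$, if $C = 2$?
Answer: $-1040$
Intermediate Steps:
$N = 40$ ($N = 5 \cdot 8 = 40$)
$X = -26$ ($X = -27 + \left(2 - 3\right)^{2} = -27 + \left(-1\right)^{2} = -27 + 1 = -26$)
$N X = 40 \left(-26\right) = -1040$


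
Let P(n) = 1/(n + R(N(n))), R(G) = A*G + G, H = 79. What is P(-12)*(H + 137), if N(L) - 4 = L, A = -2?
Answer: -54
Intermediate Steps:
N(L) = 4 + L
R(G) = -G (R(G) = -2*G + G = -G)
P(n) = -1/4 (P(n) = 1/(n - (4 + n)) = 1/(n + (-4 - n)) = 1/(-4) = -1/4)
P(-12)*(H + 137) = -(79 + 137)/4 = -1/4*216 = -54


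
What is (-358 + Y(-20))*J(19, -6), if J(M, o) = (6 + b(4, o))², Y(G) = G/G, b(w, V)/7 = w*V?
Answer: -9369108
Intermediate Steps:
b(w, V) = 7*V*w (b(w, V) = 7*(w*V) = 7*(V*w) = 7*V*w)
Y(G) = 1
J(M, o) = (6 + 28*o)² (J(M, o) = (6 + 7*o*4)² = (6 + 28*o)²)
(-358 + Y(-20))*J(19, -6) = (-358 + 1)*(4*(3 + 14*(-6))²) = -1428*(3 - 84)² = -1428*(-81)² = -1428*6561 = -357*26244 = -9369108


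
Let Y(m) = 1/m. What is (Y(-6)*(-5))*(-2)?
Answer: -5/3 ≈ -1.6667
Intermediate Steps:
(Y(-6)*(-5))*(-2) = (-5/(-6))*(-2) = -1/6*(-5)*(-2) = (5/6)*(-2) = -5/3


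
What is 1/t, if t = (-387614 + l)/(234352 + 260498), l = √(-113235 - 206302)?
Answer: -191810787900/150244932533 - 494850*I*√319537/150244932533 ≈ -1.2767 - 0.0018618*I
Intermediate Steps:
l = I*√319537 (l = √(-319537) = I*√319537 ≈ 565.28*I)
t = -193807/247425 + I*√319537/494850 (t = (-387614 + I*√319537)/(234352 + 260498) = (-387614 + I*√319537)/494850 = (-387614 + I*√319537)*(1/494850) = -193807/247425 + I*√319537/494850 ≈ -0.7833 + 0.0011423*I)
1/t = 1/(-193807/247425 + I*√319537/494850)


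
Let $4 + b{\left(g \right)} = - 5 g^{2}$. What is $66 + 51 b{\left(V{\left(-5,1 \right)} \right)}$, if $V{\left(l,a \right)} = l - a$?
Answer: $-9318$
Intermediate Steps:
$b{\left(g \right)} = -4 - 5 g^{2}$
$66 + 51 b{\left(V{\left(-5,1 \right)} \right)} = 66 + 51 \left(-4 - 5 \left(-5 - 1\right)^{2}\right) = 66 + 51 \left(-4 - 5 \left(-6\right)^{2}\right) = 66 + 51 \left(-4 - 180\right) = 66 + 51 \left(-184\right) = 66 - 9384 = -9318$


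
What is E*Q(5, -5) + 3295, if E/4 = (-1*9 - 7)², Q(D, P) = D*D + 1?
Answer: 29919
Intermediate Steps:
Q(D, P) = 1 + D² (Q(D, P) = D² + 1 = 1 + D²)
E = 1024 (E = 4*(-1*9 - 7)² = 4*(-9 - 7)² = 4*(-16)² = 4*256 = 1024)
E*Q(5, -5) + 3295 = 1024*(1 + 5²) + 3295 = 1024*(1 + 25) + 3295 = 1024*26 + 3295 = 26624 + 3295 = 29919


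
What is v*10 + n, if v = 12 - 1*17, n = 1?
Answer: -49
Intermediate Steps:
v = -5 (v = 12 - 17 = -5)
v*10 + n = -5*10 + 1 = -50 + 1 = -49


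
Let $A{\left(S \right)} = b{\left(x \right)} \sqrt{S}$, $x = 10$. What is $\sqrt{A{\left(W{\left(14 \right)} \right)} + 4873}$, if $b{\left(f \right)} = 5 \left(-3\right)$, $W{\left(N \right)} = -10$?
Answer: $\sqrt{4873 - 15 i \sqrt{10}} \approx 69.808 - 0.3398 i$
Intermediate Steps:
$b{\left(f \right)} = -15$
$A{\left(S \right)} = - 15 \sqrt{S}$
$\sqrt{A{\left(W{\left(14 \right)} \right)} + 4873} = \sqrt{- 15 \sqrt{-10} + 4873} = \sqrt{- 15 i \sqrt{10} + 4873} = \sqrt{4873 - 15 i \sqrt{10}}$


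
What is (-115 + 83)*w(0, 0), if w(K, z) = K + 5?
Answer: -160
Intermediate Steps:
w(K, z) = 5 + K
(-115 + 83)*w(0, 0) = (-115 + 83)*(5 + 0) = -32*5 = -160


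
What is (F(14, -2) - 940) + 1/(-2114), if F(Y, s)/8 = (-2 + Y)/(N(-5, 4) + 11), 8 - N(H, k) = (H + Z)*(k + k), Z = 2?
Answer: -85244979/90902 ≈ -937.77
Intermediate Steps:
N(H, k) = 8 - 2*k*(2 + H) (N(H, k) = 8 - (H + 2)*(k + k) = 8 - (2 + H)*2*k = 8 - 2*k*(2 + H))
F(Y, s) = -16/43 + 8*Y/43 (F(Y, s) = 8*((-2 + Y)/((8 - 4*4 - 2*(-5)*4) + 11)) = 8*((-2 + Y)/((8 - 16 + 40) + 11)) = 8*((-2 + Y)/(32 + 11)) = 8*((-2 + Y)/43) = 8*((-2 + Y)*(1/43)) = 8*(-2/43 + Y/43) = -16/43 + 8*Y/43)
(F(14, -2) - 940) + 1/(-2114) = ((-16/43 + (8/43)*14) - 940) + 1/(-2114) = ((-16/43 + 112/43) - 940) - 1/2114 = (96/43 - 940) - 1/2114 = -40324/43 - 1/2114 = -85244979/90902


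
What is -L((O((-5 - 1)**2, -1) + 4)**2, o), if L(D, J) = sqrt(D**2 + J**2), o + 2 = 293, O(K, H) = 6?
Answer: -sqrt(94681) ≈ -307.70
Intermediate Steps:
o = 291 (o = -2 + 293 = 291)
-L((O((-5 - 1)**2, -1) + 4)**2, o) = -sqrt(((6 + 4)**2)**2 + 291**2) = -sqrt((10**2)**2 + 84681) = -sqrt(100**2 + 84681) = -sqrt(10000 + 84681) = -sqrt(94681)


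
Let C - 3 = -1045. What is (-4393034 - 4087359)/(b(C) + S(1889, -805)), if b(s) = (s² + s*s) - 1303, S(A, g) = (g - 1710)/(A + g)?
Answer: -9192746012/2352521385 ≈ -3.9076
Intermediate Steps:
C = -1042 (C = 3 - 1045 = -1042)
S(A, g) = (-1710 + g)/(A + g)
b(s) = -1303 + 2*s² (b(s) = (s² + s²) - 1303 = 2*s² - 1303 = -1303 + 2*s²)
(-4393034 - 4087359)/(b(C) + S(1889, -805)) = (-4393034 - 4087359)/((-1303 + 2*(-1042)²) + (-1710 - 805)/(1889 - 805)) = -8480393/((-1303 + 2*1085764) - 2515/1084) = -8480393/((-1303 + 2171528) + (1/1084)*(-2515)) = -8480393/(2170225 - 2515/1084) = -8480393/2352521385/1084 = -8480393*1084/2352521385 = -9192746012/2352521385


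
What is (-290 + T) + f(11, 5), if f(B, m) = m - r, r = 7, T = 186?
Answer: -106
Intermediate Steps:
f(B, m) = -7 + m (f(B, m) = m - 1*7 = m - 7 = -7 + m)
(-290 + T) + f(11, 5) = (-290 + 186) + (-7 + 5) = -104 - 2 = -106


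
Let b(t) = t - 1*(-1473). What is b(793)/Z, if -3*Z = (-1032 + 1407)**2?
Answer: -2266/46875 ≈ -0.048341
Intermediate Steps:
b(t) = 1473 + t (b(t) = t + 1473 = 1473 + t)
Z = -46875 (Z = -(-1032 + 1407)**2/3 = -1/3*375**2 = -1/3*140625 = -46875)
b(793)/Z = (1473 + 793)/(-46875) = 2266*(-1/46875) = -2266/46875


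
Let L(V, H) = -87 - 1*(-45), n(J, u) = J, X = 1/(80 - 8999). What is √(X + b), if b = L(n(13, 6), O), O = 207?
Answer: I*√371227609/2973 ≈ 6.4808*I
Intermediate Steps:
X = -1/8919 (X = 1/(-8919) = -1/8919 ≈ -0.00011212)
L(V, H) = -42 (L(V, H) = -87 + 45 = -42)
b = -42
√(X + b) = √(-1/8919 - 42) = √(-374599/8919) = I*√371227609/2973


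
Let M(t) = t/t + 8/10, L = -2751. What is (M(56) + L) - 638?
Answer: -16936/5 ≈ -3387.2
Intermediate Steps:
M(t) = 9/5 (M(t) = 1 + 8*(1/10) = 1 + 4/5 = 9/5)
(M(56) + L) - 638 = (9/5 - 2751) - 638 = -13746/5 - 638 = -16936/5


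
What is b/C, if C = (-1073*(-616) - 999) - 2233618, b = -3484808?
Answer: 3484808/1573649 ≈ 2.2145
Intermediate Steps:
C = -1573649 (C = (660968 - 999) - 2233618 = 659969 - 2233618 = -1573649)
b/C = -3484808/(-1573649) = -3484808*(-1/1573649) = 3484808/1573649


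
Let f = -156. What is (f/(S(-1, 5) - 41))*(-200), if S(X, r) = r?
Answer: -2600/3 ≈ -866.67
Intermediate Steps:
(f/(S(-1, 5) - 41))*(-200) = (-156/(5 - 41))*(-200) = (-156/(-36))*(-200) = -1/36*(-156)*(-200) = (13/3)*(-200) = -2600/3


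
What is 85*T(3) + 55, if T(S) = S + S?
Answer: 565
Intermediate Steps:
T(S) = 2*S
85*T(3) + 55 = 85*(2*3) + 55 = 85*6 + 55 = 510 + 55 = 565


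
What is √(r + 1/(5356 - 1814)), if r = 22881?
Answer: √287059629626/3542 ≈ 151.26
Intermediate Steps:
√(r + 1/(5356 - 1814)) = √(22881 + 1/(5356 - 1814)) = √(22881 + 1/3542) = √(81044503/3542) = √287059629626/3542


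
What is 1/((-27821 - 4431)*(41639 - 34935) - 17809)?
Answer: -1/216235217 ≈ -4.6246e-9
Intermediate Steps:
1/((-27821 - 4431)*(41639 - 34935) - 17809) = 1/(-32252*6704 - 17809) = 1/(-216217408 - 17809) = 1/(-216235217) = -1/216235217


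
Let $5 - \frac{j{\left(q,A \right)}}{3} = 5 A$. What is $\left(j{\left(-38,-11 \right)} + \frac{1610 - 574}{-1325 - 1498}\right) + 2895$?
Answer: $\frac{8679689}{2823} \approx 3074.6$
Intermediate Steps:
$j{\left(q,A \right)} = 15 - 15 A$ ($j{\left(q,A \right)} = 15 - 3 \cdot 5 A = 15 - 15 A$)
$\left(j{\left(-38,-11 \right)} + \frac{1610 - 574}{-1325 - 1498}\right) + 2895 = \left(\left(15 - -165\right) + \frac{1610 - 574}{-1325 - 1498}\right) + 2895 = \left(\left(15 + 165\right) + \frac{1036}{-2823}\right) + 2895 = \left(180 + 1036 \left(- \frac{1}{2823}\right)\right) + 2895 = \left(180 - \frac{1036}{2823}\right) + 2895 = \frac{507104}{2823} + 2895 = \frac{8679689}{2823}$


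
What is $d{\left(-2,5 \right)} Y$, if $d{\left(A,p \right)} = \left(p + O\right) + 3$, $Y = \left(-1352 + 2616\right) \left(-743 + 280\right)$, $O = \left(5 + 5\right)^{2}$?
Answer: $-63205056$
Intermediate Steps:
$O = 100$ ($O = 10^{2} = 100$)
$Y = -585232$ ($Y = 1264 \left(-463\right) = -585232$)
$d{\left(A,p \right)} = 103 + p$ ($d{\left(A,p \right)} = \left(p + 100\right) + 3 = \left(100 + p\right) + 3 = 103 + p$)
$d{\left(-2,5 \right)} Y = \left(103 + 5\right) \left(-585232\right) = 108 \left(-585232\right) = -63205056$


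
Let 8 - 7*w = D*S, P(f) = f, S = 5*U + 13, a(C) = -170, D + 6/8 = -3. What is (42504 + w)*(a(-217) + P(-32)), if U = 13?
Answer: -60161357/7 ≈ -8.5945e+6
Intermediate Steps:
D = -15/4 (D = -¾ - 3 = -15/4 ≈ -3.7500)
S = 78 (S = 5*13 + 13 = 65 + 13 = 78)
w = 601/14 (w = 8/7 - (-15)*78/28 = 8/7 - ⅐*(-585/2) = 8/7 + 585/14 = 601/14 ≈ 42.929)
(42504 + w)*(a(-217) + P(-32)) = (42504 + 601/14)*(-170 - 32) = (595657/14)*(-202) = -60161357/7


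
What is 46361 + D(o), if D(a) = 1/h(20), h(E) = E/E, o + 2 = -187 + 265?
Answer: 46362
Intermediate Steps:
o = 76 (o = -2 + (-187 + 265) = -2 + 78 = 76)
h(E) = 1
D(a) = 1 (D(a) = 1/1 = 1)
46361 + D(o) = 46361 + 1 = 46362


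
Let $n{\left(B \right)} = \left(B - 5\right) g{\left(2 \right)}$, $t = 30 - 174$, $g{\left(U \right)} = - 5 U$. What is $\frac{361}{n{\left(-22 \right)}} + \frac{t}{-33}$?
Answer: $\frac{16931}{2970} \approx 5.7007$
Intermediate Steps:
$t = -144$ ($t = 30 - 174 = -144$)
$n{\left(B \right)} = 50 - 10 B$ ($n{\left(B \right)} = \left(B - 5\right) \left(\left(-5\right) 2\right) = \left(-5 + B\right) \left(-10\right) = 50 - 10 B$)
$\frac{361}{n{\left(-22 \right)}} + \frac{t}{-33} = \frac{361}{50 - -220} - \frac{144}{-33} = \frac{361}{50 + 220} - - \frac{48}{11} = \frac{361}{270} + \frac{48}{11} = \frac{16931}{2970}$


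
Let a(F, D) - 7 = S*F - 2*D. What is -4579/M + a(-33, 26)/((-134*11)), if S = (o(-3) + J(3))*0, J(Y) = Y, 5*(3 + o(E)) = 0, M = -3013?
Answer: 6885031/4441162 ≈ 1.5503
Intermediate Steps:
o(E) = -3 (o(E) = -3 + (⅕)*0 = -3 + 0 = -3)
S = 0 (S = (-3 + 3)*0 = 0*0 = 0)
a(F, D) = 7 - 2*D (a(F, D) = 7 + (0*F - 2*D) = 7 + (0 - 2*D) = 7 - 2*D)
-4579/M + a(-33, 26)/((-134*11)) = -4579/(-3013) + (7 - 2*26)/((-134*11)) = -4579*(-1/3013) + (7 - 52)/(-1474) = 4579/3013 - 45*(-1/1474) = 4579/3013 + 45/1474 = 6885031/4441162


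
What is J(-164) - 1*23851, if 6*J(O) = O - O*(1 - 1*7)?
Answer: -72127/3 ≈ -24042.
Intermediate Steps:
J(O) = 7*O/6 (J(O) = (O - O*(1 - 1*7))/6 = (O - O*(1 - 7))/6 = (O - O*(-6))/6 = (O - (-6)*O)/6 = (O + 6*O)/6 = (7*O)/6 = 7*O/6)
J(-164) - 1*23851 = (7/6)*(-164) - 1*23851 = -574/3 - 23851 = -72127/3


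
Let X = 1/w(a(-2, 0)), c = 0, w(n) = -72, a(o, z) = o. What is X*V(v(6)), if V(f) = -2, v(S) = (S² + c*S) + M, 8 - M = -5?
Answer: 1/36 ≈ 0.027778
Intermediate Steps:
M = 13 (M = 8 - 1*(-5) = 8 + 5 = 13)
v(S) = 13 + S² (v(S) = (S² + 0*S) + 13 = (S² + 0) + 13 = S² + 13 = 13 + S²)
X = -1/72 (X = 1/(-72) = -1/72 ≈ -0.013889)
X*V(v(6)) = -1/72*(-2) = 1/36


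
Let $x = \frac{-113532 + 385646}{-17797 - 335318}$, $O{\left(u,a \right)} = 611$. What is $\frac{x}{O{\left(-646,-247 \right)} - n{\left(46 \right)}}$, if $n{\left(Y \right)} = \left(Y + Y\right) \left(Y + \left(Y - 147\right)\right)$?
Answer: $- \frac{272114}{2002515165} \approx -0.00013589$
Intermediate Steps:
$n{\left(Y \right)} = 2 Y \left(-147 + 2 Y\right)$ ($n{\left(Y \right)} = 2 Y \left(Y + \left(-147 + Y\right)\right) = 2 Y \left(-147 + 2 Y\right)$)
$x = - \frac{272114}{353115}$ ($x = \frac{272114}{-353115} = 272114 \left(- \frac{1}{353115}\right) = - \frac{272114}{353115} \approx -0.77061$)
$\frac{x}{O{\left(-646,-247 \right)} - n{\left(46 \right)}} = - \frac{272114}{353115 \left(611 - 2 \cdot 46 \left(-147 + 2 \cdot 46\right)\right)} = - \frac{272114}{353115 \left(611 - 2 \cdot 46 \left(-147 + 92\right)\right)} = - \frac{272114}{353115 \left(611 - 2 \cdot 46 \left(-55\right)\right)} = - \frac{272114}{353115 \left(611 - -5060\right)} = - \frac{272114}{353115 \left(611 + 5060\right)} = - \frac{272114}{353115 \cdot 5671} = \left(- \frac{272114}{353115}\right) \frac{1}{5671} = - \frac{272114}{2002515165}$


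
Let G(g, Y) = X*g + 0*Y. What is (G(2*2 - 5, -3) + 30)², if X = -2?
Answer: 1024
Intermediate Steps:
G(g, Y) = -2*g (G(g, Y) = -2*g + 0*Y = -2*g + 0 = -2*g)
(G(2*2 - 5, -3) + 30)² = (-2*(2*2 - 5) + 30)² = (-2*(4 - 5) + 30)² = (-2*(-1) + 30)² = (2 + 30)² = 32² = 1024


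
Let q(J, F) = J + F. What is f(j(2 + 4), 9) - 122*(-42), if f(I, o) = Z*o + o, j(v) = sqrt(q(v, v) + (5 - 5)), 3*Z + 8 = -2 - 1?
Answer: 5100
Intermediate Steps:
q(J, F) = F + J
Z = -11/3 (Z = -8/3 + (-2 - 1)/3 = -8/3 + (1/3)*(-3) = -8/3 - 1 = -11/3 ≈ -3.6667)
j(v) = sqrt(2)*sqrt(v) (j(v) = sqrt((v + v) + (5 - 5)) = sqrt(2*v + 0) = sqrt(2*v) = sqrt(2)*sqrt(v))
f(I, o) = -8*o/3 (f(I, o) = -11*o/3 + o = -8*o/3)
f(j(2 + 4), 9) - 122*(-42) = -8/3*9 - 122*(-42) = -24 + 5124 = 5100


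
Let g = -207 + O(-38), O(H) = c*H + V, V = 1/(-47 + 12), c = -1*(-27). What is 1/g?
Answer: -35/43156 ≈ -0.00081101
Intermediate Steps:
c = 27
V = -1/35 (V = 1/(-35) = -1/35 ≈ -0.028571)
O(H) = -1/35 + 27*H (O(H) = 27*H - 1/35 = -1/35 + 27*H)
g = -43156/35 (g = -207 + (-1/35 + 27*(-38)) = -207 + (-1/35 - 1026) = -207 - 35911/35 = -43156/35 ≈ -1233.0)
1/g = 1/(-43156/35) = -35/43156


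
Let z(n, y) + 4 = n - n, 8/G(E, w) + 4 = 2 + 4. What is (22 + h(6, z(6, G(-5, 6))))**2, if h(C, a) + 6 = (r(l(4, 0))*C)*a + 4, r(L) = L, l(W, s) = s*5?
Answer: 400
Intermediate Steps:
l(W, s) = 5*s
G(E, w) = 4 (G(E, w) = 8/(-4 + (2 + 4)) = 8/(-4 + 6) = 8/2 = 8*(1/2) = 4)
z(n, y) = -4 (z(n, y) = -4 + (n - n) = -4 + 0 = -4)
h(C, a) = -2 (h(C, a) = -6 + (((5*0)*C)*a + 4) = -6 + ((0*C)*a + 4) = -6 + (0*a + 4) = -6 + (0 + 4) = -6 + 4 = -2)
(22 + h(6, z(6, G(-5, 6))))**2 = (22 - 2)**2 = 20**2 = 400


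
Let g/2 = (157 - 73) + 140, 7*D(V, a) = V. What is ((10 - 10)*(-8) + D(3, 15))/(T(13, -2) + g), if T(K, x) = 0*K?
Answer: 3/3136 ≈ 0.00095663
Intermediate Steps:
D(V, a) = V/7
g = 448 (g = 2*((157 - 73) + 140) = 2*(84 + 140) = 2*224 = 448)
T(K, x) = 0
((10 - 10)*(-8) + D(3, 15))/(T(13, -2) + g) = ((10 - 10)*(-8) + (⅐)*3)/(0 + 448) = (0*(-8) + 3/7)/448 = (0 + 3/7)*(1/448) = (3/7)*(1/448) = 3/3136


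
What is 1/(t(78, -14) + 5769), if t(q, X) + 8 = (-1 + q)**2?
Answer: 1/11690 ≈ 8.5543e-5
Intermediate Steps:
t(q, X) = -8 + (-1 + q)**2
1/(t(78, -14) + 5769) = 1/((-8 + (-1 + 78)**2) + 5769) = 1/((-8 + 77**2) + 5769) = 1/((-8 + 5929) + 5769) = 1/(5921 + 5769) = 1/11690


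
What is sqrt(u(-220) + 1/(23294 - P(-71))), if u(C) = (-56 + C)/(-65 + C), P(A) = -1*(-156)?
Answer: sqrt(4679316785010)/2198110 ≈ 0.98411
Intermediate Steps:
P(A) = 156
u(C) = (-56 + C)/(-65 + C)
sqrt(u(-220) + 1/(23294 - P(-71))) = sqrt((-56 - 220)/(-65 - 220) + 1/(23294 - 1*156)) = sqrt(-276/(-285) + 1/(23294 - 156)) = sqrt(-1/285*(-276) + 1/23138) = sqrt(92/95 + 1/23138) = sqrt(2128791/2198110) = sqrt(4679316785010)/2198110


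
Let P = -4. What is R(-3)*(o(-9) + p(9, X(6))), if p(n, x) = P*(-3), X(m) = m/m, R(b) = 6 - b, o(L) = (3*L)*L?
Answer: 2295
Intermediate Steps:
o(L) = 3*L²
X(m) = 1
p(n, x) = 12 (p(n, x) = -4*(-3) = 12)
R(-3)*(o(-9) + p(9, X(6))) = (6 - 1*(-3))*(3*(-9)² + 12) = (6 + 3)*(3*81 + 12) = 9*(243 + 12) = 9*255 = 2295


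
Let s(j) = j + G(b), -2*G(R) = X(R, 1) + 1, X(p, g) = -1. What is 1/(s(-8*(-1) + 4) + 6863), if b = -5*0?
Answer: 1/6875 ≈ 0.00014545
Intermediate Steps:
b = 0
G(R) = 0 (G(R) = -(-1 + 1)/2 = -½*0 = 0)
s(j) = j (s(j) = j + 0 = j)
1/(s(-8*(-1) + 4) + 6863) = 1/((-8*(-1) + 4) + 6863) = 1/((8 + 4) + 6863) = 1/(12 + 6863) = 1/6875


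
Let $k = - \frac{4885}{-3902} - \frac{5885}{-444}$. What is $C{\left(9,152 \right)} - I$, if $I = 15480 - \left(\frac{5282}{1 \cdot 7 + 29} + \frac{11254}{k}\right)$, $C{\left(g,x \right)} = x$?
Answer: $- \frac{3258374771047}{226189890} \approx -14405.0$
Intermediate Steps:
$k = \frac{12566105}{866244}$ ($k = \left(-4885\right) \left(- \frac{1}{3902}\right) - - \frac{5885}{444} = \frac{4885}{3902} + \frac{5885}{444} = \frac{12566105}{866244} \approx 14.506$)
$I = \frac{3292755634327}{226189890}$ ($I = 15480 - \left(\frac{5282}{1 \cdot 7 + 29} + \frac{11254}{\frac{12566105}{866244}}\right) = 15480 - \left(\frac{5282}{7 + 29} + 11254 \cdot \frac{866244}{12566105}\right) = 15480 - \left(\frac{5282}{36} + \frac{9748709976}{12566105}\right) = 15480 - \left(5282 \cdot \frac{1}{36} + \frac{9748709976}{12566105}\right) = 15480 - \left(\frac{2641}{18} + \frac{9748709976}{12566105}\right) = 15480 - \frac{208663862873}{226189890} = \frac{3292755634327}{226189890} \approx 14557.0$)
$C{\left(9,152 \right)} - I = 152 - \frac{3292755634327}{226189890} = - \frac{3258374771047}{226189890}$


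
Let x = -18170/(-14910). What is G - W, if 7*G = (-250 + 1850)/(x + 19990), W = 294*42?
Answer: -368055346836/29806907 ≈ -12348.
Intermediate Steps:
x = 1817/1491 (x = -18170*(-1/14910) = 1817/1491 ≈ 1.2186)
W = 12348
G = 340800/29806907 (G = ((-250 + 1850)/(1817/1491 + 19990))/7 = (1600/(29806907/1491))/7 = (1600*(1491/29806907))/7 = (⅐)*(2385600/29806907) = 340800/29806907 ≈ 0.011434)
G - W = 340800/29806907 - 1*12348 = 340800/29806907 - 12348 = -368055346836/29806907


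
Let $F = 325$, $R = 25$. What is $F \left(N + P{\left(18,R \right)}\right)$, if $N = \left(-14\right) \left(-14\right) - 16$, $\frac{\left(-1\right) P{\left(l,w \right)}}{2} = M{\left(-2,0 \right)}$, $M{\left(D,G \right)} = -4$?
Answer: $61100$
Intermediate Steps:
$P{\left(l,w \right)} = 8$ ($P{\left(l,w \right)} = \left(-2\right) \left(-4\right) = 8$)
$N = 180$ ($N = 196 - 16 = 180$)
$F \left(N + P{\left(18,R \right)}\right) = 325 \left(180 + 8\right) = 325 \cdot 188 = 61100$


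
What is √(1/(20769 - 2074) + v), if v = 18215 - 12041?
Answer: √2157831695045/18695 ≈ 78.575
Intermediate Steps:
v = 6174
√(1/(20769 - 2074) + v) = √(1/(20769 - 2074) + 6174) = √(1/18695 + 6174) = √(115422931/18695) = √2157831695045/18695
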